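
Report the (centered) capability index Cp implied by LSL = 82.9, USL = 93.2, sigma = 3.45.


Cp = (USL - LSL) / (6 * sigma)
= (93.2 - 82.9) / (6 * 3.45)
= 10.3000 / 20.7000
= 0.4976

0.4976


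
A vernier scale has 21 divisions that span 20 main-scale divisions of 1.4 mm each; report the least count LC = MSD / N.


LC = MSD / n_div
= 1.4 / 21
= 0.0667

0.0667


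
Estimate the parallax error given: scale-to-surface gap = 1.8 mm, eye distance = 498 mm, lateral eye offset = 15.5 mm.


error = h * offset / d
= 1.8 * 15.5 / 498
= 0.0560

0.0560


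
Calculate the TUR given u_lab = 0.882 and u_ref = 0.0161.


TUR = u_lab / u_ref
= 0.882 / 0.0161
= 54.7826

54.7826


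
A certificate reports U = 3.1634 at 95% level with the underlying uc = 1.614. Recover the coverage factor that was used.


k = U / uc
k = 3.1634 / 1.614
k = 1.96

1.96


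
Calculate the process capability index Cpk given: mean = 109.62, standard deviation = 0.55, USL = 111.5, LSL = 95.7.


Cpu = (USL - mean) / (3*sigma) = (111.5 - 109.62) / (3*0.55) = 1.1394
Cpl = (mean - LSL) / (3*sigma) = (109.62 - 95.7) / (3*0.55) = 8.4364
Cpk = min(Cpu, Cpl) = 1.1394

1.1394


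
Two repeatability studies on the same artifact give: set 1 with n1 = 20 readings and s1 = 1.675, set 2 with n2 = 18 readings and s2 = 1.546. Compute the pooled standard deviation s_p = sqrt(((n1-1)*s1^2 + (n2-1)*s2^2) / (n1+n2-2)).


s_p = sqrt(((n1-1)*s1^2 + (n2-1)*s2^2) / (n1+n2-2))
numerator = (20-1)*1.675^2 + (18-1)*1.546^2 = 53.306875 + 40.631972 = 93.938847
denominator = 20 + 18 - 2 = 36
s_p^2 = 93.938847 / 36 = 2.6094124
s_p = sqrt(2.6094124) = 1.6154

1.6154


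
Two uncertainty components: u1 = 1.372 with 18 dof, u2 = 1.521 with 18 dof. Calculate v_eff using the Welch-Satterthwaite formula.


uc = sqrt(u1^2 + u2^2) = sqrt(1.372^2 + 1.521^2) = 2.0483713
v_eff = uc^4 / (u1^4/v1 + u2^4/v2)
= 2.0483713^4 / (1.372^4/18 + 1.521^4/18)
= 17.604947 / 0.49418771
v_eff = 35.6240

35.6240


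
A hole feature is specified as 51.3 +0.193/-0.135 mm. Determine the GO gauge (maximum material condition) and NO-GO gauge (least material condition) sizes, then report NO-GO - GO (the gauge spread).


GO = nominal - lower_tol (smallest hole = maximum material condition)
GO = 51.3 - 0.135 = 51.165
NO-GO = nominal + upper_tol (largest hole = least material condition)
NO-GO = 51.3 + 0.193 = 51.493
spread = NO-GO - GO = 51.493 - 51.165 = 0.3280

0.3280


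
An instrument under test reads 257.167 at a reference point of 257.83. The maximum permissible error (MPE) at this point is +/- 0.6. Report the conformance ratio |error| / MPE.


e = indication - reference = 257.167 - 257.83 = -0.6630
|e| = 0.6630
ratio = |e| / MPE = 0.6630 / 0.6
ratio = 1.1050

1.1050


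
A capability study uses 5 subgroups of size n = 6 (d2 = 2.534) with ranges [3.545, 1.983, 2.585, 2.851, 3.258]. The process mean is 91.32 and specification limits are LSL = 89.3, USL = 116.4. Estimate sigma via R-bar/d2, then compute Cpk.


R_bar = (3.545 + 1.983 + 2.585 + 2.851 + 3.258) / 5 = 2.8444
sigma = R_bar / d2 = 2.8444 / 2.534 = 1.1224941
Cp = (USL - LSL)/(6*sigma) = (116.4 - 89.3)/(6*1.1224941) = 4.0238
Cpu = (116.4 - 91.32)/(3*1.1224941) = 7.4477
Cpl = (91.32 - 89.3)/(3*1.1224941) = 0.5999
Cpk = min(Cpu, Cpl) = 0.5999

0.5999


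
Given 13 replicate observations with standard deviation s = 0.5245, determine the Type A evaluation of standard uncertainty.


u_A = s / sqrt(n)
u_A = 0.5245 / sqrt(13)
u_A = 0.5245 / 3.6055513
u_A = 0.1455

0.1455


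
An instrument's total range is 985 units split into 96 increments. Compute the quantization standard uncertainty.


resolution = range / divisions
resolution = 985 / 96 = 10.260417
u_res = resolution / (2*sqrt(3))
u_res = 10.260417 / 3.4641016
u_res = 2.9619

2.9619


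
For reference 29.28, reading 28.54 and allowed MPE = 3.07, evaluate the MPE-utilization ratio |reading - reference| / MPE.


e = indication - reference = 28.54 - 29.28 = -0.7400
|e| = 0.7400
ratio = |e| / MPE = 0.7400 / 3.07
ratio = 0.2410

0.2410


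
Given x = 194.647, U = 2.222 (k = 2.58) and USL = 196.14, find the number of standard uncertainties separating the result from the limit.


u = U / k = 2.222 / 2.58 = 0.86124031
margin = |USL - x| = |196.14 - 194.647| = 1.493
z = margin / u = 1.493 / 0.86124031
z = 1.7335

1.7335


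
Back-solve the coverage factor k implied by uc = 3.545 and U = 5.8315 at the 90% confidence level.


k = U / uc
k = 5.8315 / 3.545
k = 1.645

1.645


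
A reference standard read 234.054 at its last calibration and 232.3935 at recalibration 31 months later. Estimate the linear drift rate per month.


rate = (v2 - v1) / months
= (232.3935 - 234.054) / 31
= -1.6605 / 31
= -0.0536

-0.0536


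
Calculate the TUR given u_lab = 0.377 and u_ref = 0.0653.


TUR = u_lab / u_ref
= 0.377 / 0.0653
= 5.7734

5.7734


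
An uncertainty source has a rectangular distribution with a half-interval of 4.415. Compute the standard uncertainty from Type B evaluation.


u_B = half_width / sqrt(3)
u_B = 4.415 / 1.7320508
u_B = 2.5490

2.5490


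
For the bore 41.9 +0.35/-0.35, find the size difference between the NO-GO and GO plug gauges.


GO = nominal - lower_tol (smallest hole = maximum material condition)
GO = 41.9 - 0.35 = 41.55
NO-GO = nominal + upper_tol (largest hole = least material condition)
NO-GO = 41.9 + 0.35 = 42.25
spread = NO-GO - GO = 42.25 - 41.55 = 0.7000

0.7000


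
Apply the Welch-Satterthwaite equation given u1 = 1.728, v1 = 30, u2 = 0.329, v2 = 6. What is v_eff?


uc = sqrt(u1^2 + u2^2) = sqrt(1.728^2 + 0.329^2) = 1.7590409
v_eff = uc^4 / (u1^4/v1 + u2^4/v2)
= 1.7590409^4 / (1.728^4/30 + 0.329^4/6)
= 9.5742277 / 0.29915603
v_eff = 32.0041

32.0041


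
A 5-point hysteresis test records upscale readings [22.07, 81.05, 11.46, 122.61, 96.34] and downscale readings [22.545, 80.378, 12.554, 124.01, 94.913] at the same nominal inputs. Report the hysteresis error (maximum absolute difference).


|22.07 - 22.545| = 0.4750
|81.05 - 80.378| = 0.6720
|11.46 - 12.554| = 1.0940
|122.61 - 124.01| = 1.4000
|96.34 - 94.913| = 1.4270
hysteresis = max(diffs) = 1.4270

1.4270


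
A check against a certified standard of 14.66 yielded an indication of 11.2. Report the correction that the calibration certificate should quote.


Correction = standard - reading
= 14.66 - 11.2
= 3.4600

3.4600


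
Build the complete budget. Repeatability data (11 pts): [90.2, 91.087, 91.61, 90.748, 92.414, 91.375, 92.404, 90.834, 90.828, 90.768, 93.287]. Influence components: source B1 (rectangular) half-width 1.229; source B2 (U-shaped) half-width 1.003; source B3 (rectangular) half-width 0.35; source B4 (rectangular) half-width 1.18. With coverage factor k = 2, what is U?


mean = (90.2 + 91.087 + 91.61 + 90.748 + 92.414 + 91.375 + 92.404 + 90.834 + 90.828 + 90.768 + 93.287) / 11 = 91.41409091
s = sqrt(sum((x - mean)^2)/(n-1)) = 0.93003005
u_A = s / sqrt(n) = 0.93003005 / sqrt(11) = 0.28041461
u_B1 = 1.229 / sqrt(3) = 0.70956348
u_B2 = 1.003 / sqrt(2) = 0.7092281
u_B3 = 0.35 / sqrt(3) = 0.20207259
u_B4 = 1.18 / sqrt(3) = 0.68127332
uc = sqrt(0.28041461^2 + 0.70956348^2 + 0.7092281^2 + 0.20207259^2 + 0.68127332^2) = 1.2609853
U = k * uc = 2 * 1.2609853
U = 2.5220

2.5220


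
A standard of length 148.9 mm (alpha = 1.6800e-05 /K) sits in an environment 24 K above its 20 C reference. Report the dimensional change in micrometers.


dL = L * alpha * dT
= 148.9 * 1.6800e-05 * 24
= 0.0600365 mm
dL_um = 0.0600365 * 1000 = 60.0365 um

60.0365


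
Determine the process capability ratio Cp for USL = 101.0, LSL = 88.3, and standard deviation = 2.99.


Cp = (USL - LSL) / (6 * sigma)
= (101.0 - 88.3) / (6 * 2.99)
= 12.7000 / 17.9400
= 0.7079

0.7079


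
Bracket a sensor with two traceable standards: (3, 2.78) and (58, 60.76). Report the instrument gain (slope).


slope = (y2 - y1) / (x2 - x1)
= (60.76 - 2.78) / (58 - 3)
= 57.9800 / 55
= 1.0542

1.0542


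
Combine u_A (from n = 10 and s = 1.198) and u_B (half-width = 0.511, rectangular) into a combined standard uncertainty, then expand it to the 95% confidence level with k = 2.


u_A = s / sqrt(n) = 1.198 / sqrt(10) = 0.37884086
u_B = half_width / sqrt(3) = 0.511 / sqrt(3) = 0.29502599
uc = sqrt(u_A^2 + u_B^2) = sqrt(0.37884086^2 + 0.29502599^2) = 0.4801674
U = k * uc = 2 * 0.4801674
U = 0.9603

0.9603


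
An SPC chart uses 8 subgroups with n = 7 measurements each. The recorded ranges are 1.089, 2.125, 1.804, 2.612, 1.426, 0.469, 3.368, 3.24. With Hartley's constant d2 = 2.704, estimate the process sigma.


R_bar = (1.089 + 2.125 + 1.804 + 2.612 + 1.426 + 0.469 + 3.368 + 3.24) / 8
R_bar = 16.133 / 8 = 2.016625
sigma_hat = R_bar / d2 = 2.016625 / 2.704 = 0.7458

0.7458


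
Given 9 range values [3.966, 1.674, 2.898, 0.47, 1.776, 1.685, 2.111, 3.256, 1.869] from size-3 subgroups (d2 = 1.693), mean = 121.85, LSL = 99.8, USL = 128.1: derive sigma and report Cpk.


R_bar = (3.966 + 1.674 + 2.898 + 0.47 + 1.776 + 1.685 + 2.111 + 3.256 + 1.869) / 9 = 2.1894444
sigma = R_bar / d2 = 2.1894444 / 1.693 = 1.2932335
Cp = (USL - LSL)/(6*sigma) = (128.1 - 99.8)/(6*1.2932335) = 3.6472
Cpu = (128.1 - 121.85)/(3*1.2932335) = 1.6109
Cpl = (121.85 - 99.8)/(3*1.2932335) = 5.6834
Cpk = min(Cpu, Cpl) = 1.6109

1.6109


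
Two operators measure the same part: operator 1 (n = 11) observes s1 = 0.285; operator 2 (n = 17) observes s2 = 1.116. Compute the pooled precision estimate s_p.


s_p = sqrt(((n1-1)*s1^2 + (n2-1)*s2^2) / (n1+n2-2))
numerator = (11-1)*0.285^2 + (17-1)*1.116^2 = 0.81225 + 19.927296 = 20.739546
denominator = 11 + 17 - 2 = 26
s_p^2 = 20.739546 / 26 = 0.79767485
s_p = sqrt(0.79767485) = 0.8931

0.8931


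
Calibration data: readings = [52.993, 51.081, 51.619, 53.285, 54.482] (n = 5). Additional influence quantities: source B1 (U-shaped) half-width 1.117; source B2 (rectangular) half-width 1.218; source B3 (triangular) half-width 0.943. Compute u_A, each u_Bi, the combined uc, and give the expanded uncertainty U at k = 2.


mean = (52.993 + 51.081 + 51.619 + 53.285 + 54.482) / 5 = 52.692
s = sqrt(sum((x - mean)^2)/(n-1)) = 1.3595036
u_A = s / sqrt(n) = 1.3595036 / sqrt(5) = 0.60798849
u_B1 = 1.117 / sqrt(2) = 0.78983827
u_B2 = 1.218 / sqrt(3) = 0.70321263
u_B3 = 0.943 / sqrt(6) = 0.38497814
uc = sqrt(0.60798849^2 + 0.78983827^2 + 0.70321263^2 + 0.38497814^2) = 1.2791445
U = k * uc = 2 * 1.2791445
U = 2.5583

2.5583


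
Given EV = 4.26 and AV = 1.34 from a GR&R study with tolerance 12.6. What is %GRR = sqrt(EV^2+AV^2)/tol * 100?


GRR = sqrt(EV^2 + AV^2) = sqrt(4.26^2 + 1.34^2) = 4.465781
%GRR = GRR / tol * 100 = 4.465781 / 12.6 * 100
%GRR = 35.4427

35.4427


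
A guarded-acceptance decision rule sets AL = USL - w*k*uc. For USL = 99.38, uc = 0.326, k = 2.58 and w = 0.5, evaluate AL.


U = k * uc = 2.58 * 0.326 = 0.84108
guard band g = w * U = 0.5 * 0.84108 = 0.42054
AL = USL - g = 99.38 - 0.42054
AL = 98.9595

98.9595


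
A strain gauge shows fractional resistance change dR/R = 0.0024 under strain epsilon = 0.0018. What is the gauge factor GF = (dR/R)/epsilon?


GF = (dR/R) / epsilon
= 0.0024 / 0.0018
= 1.3333

1.3333


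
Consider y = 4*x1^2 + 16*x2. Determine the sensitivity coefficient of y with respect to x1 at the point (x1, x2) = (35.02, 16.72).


y = 4*x1^2 + 16*x2
dy/dx1 = 2*4*x1
Evaluate at x1 = 35.02: c1 = 8 * 35.02
c1 = 280.1600

280.1600


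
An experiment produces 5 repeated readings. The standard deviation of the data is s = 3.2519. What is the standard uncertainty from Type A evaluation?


u_A = s / sqrt(n)
u_A = 3.2519 / sqrt(5)
u_A = 3.2519 / 2.236068
u_A = 1.4543

1.4543


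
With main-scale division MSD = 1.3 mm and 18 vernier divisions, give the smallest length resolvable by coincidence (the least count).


LC = MSD / n_div
= 1.3 / 18
= 0.0722

0.0722


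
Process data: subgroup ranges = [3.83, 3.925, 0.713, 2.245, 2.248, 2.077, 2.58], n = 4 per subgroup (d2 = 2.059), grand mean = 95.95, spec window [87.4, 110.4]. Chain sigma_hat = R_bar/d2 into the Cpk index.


R_bar = (3.83 + 3.925 + 0.713 + 2.245 + 2.248 + 2.077 + 2.58) / 7 = 2.5168571
sigma = R_bar / d2 = 2.5168571 / 2.059 = 1.2223687
Cp = (USL - LSL)/(6*sigma) = (110.4 - 87.4)/(6*1.2223687) = 3.1360
Cpu = (110.4 - 95.95)/(3*1.2223687) = 3.9404
Cpl = (95.95 - 87.4)/(3*1.2223687) = 2.3315
Cpk = min(Cpu, Cpl) = 2.3315

2.3315


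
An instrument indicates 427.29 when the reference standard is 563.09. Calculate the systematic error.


Systematic error = measured - true
= 427.29 - 563.09
= -135.8000

-135.8000


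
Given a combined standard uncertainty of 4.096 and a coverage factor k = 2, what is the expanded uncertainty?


U = k * uc
U = 2 * 4.096
U = 8.1920

8.1920


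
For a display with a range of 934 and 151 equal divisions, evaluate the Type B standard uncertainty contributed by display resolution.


resolution = range / divisions
resolution = 934 / 151 = 6.1854305
u_res = resolution / (2*sqrt(3))
u_res = 6.1854305 / 3.4641016
u_res = 1.7856

1.7856


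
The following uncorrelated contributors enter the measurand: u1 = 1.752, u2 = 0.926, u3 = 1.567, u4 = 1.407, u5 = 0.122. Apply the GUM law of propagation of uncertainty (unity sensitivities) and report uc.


uc = sqrt(1.752^2 + 0.926^2 + 1.567^2 + 1.407^2 + 0.122^2)
uc = sqrt(8.377002)
uc = 2.8943

2.8943


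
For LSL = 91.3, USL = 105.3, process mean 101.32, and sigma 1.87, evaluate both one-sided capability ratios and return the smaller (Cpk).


Cpu = (USL - mean) / (3*sigma) = (105.3 - 101.32) / (3*1.87) = 0.7094
Cpl = (mean - LSL) / (3*sigma) = (101.32 - 91.3) / (3*1.87) = 1.7861
Cpk = min(Cpu, Cpl) = 0.7094

0.7094


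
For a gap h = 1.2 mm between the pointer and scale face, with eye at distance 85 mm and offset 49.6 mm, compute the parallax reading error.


error = h * offset / d
= 1.2 * 49.6 / 85
= 0.7002

0.7002


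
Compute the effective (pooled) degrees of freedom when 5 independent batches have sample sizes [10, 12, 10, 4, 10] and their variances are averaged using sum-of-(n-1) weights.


nu = sum_i (n_i - 1)
nu = ((10 - 1) + (12 - 1) + (10 - 1) + (4 - 1) + (10 - 1))
nu = 9 + 11 + 9 + 3 + 9
nu = 41

41


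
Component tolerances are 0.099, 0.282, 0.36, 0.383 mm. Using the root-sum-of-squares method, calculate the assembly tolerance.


RSS = sqrt(0.099^2 + 0.282^2 + 0.36^2 + 0.383^2)
= sqrt(0.365614)
= 0.6047

0.6047


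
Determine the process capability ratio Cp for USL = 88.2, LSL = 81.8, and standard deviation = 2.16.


Cp = (USL - LSL) / (6 * sigma)
= (88.2 - 81.8) / (6 * 2.16)
= 6.4000 / 12.9600
= 0.4938

0.4938


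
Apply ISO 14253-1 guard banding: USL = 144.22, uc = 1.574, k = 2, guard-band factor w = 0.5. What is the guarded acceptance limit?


U = k * uc = 2 * 1.574 = 3.148
guard band g = w * U = 0.5 * 3.148 = 1.574
AL = USL - g = 144.22 - 1.574
AL = 142.6460

142.6460


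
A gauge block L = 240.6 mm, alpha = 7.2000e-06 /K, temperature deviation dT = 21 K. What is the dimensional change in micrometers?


dL = L * alpha * dT
= 240.6 * 7.2000e-06 * 21
= 0.0363787 mm
dL_um = 0.0363787 * 1000 = 36.3787 um

36.3787


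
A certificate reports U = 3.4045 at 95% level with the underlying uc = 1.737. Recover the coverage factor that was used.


k = U / uc
k = 3.4045 / 1.737
k = 1.96

1.96


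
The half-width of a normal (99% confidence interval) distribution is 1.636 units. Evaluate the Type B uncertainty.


u_B = half_width / 2.576
u_B = 1.636 / 2.576
u_B = 0.6351

0.6351


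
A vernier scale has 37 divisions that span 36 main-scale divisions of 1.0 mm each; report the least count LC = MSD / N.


LC = MSD / n_div
= 1.0 / 37
= 0.0270

0.0270


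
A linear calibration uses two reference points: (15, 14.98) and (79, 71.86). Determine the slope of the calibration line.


slope = (y2 - y1) / (x2 - x1)
= (71.86 - 14.98) / (79 - 15)
= 56.8800 / 64
= 0.8887

0.8887


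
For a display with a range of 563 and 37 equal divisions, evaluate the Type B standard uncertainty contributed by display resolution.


resolution = range / divisions
resolution = 563 / 37 = 15.216216
u_res = resolution / (2*sqrt(3))
u_res = 15.216216 / 3.4641016
u_res = 4.3925

4.3925


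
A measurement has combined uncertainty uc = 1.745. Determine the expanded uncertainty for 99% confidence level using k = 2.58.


U = k * uc
U = 2.58 * 1.745
U = 4.5021

4.5021


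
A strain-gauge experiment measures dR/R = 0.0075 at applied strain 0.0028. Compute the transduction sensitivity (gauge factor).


GF = (dR/R) / epsilon
= 0.0075 / 0.0028
= 2.6786

2.6786


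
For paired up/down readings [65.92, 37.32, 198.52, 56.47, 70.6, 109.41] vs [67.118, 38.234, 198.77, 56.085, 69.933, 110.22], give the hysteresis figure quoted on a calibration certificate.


|65.92 - 67.118| = 1.1980
|37.32 - 38.234| = 0.9140
|198.52 - 198.77| = 0.2500
|56.47 - 56.085| = 0.3850
|70.6 - 69.933| = 0.6670
|109.41 - 110.22| = 0.8100
hysteresis = max(diffs) = 1.1980

1.1980


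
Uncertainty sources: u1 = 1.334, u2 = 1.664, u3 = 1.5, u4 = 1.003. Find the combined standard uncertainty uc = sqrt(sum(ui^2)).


uc = sqrt(1.334^2 + 1.664^2 + 1.5^2 + 1.003^2)
uc = sqrt(7.804461)
uc = 2.7936

2.7936


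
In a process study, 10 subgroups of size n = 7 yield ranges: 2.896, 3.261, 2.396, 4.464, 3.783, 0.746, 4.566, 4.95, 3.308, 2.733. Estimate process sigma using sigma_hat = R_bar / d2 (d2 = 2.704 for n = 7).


R_bar = (2.896 + 3.261 + 2.396 + 4.464 + 3.783 + 0.746 + 4.566 + 4.95 + 3.308 + 2.733) / 10
R_bar = 33.103 / 10 = 3.3103
sigma_hat = R_bar / d2 = 3.3103 / 2.704 = 1.2242

1.2242


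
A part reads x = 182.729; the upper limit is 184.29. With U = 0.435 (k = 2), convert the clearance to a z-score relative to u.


u = U / k = 0.435 / 2 = 0.2175
margin = |USL - x| = |184.29 - 182.729| = 1.561
z = margin / u = 1.561 / 0.2175
z = 7.1770

7.1770


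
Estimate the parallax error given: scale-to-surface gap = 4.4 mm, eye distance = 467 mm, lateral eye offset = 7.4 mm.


error = h * offset / d
= 4.4 * 7.4 / 467
= 0.0697

0.0697


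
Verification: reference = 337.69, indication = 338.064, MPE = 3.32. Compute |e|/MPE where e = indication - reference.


e = indication - reference = 338.064 - 337.69 = 0.3740
|e| = 0.3740
ratio = |e| / MPE = 0.3740 / 3.32
ratio = 0.1127

0.1127


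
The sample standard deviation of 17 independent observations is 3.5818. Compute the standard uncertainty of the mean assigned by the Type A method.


u_A = s / sqrt(n)
u_A = 3.5818 / sqrt(17)
u_A = 3.5818 / 4.1231056
u_A = 0.8687

0.8687


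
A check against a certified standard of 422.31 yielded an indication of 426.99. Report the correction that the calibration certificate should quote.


Correction = standard - reading
= 422.31 - 426.99
= -4.6800

-4.6800


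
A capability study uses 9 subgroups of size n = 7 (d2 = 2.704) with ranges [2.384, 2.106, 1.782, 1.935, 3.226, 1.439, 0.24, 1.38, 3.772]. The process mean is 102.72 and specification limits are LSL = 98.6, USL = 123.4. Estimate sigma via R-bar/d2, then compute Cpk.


R_bar = (2.384 + 2.106 + 1.782 + 1.935 + 3.226 + 1.439 + 0.24 + 1.38 + 3.772) / 9 = 2.0293333
sigma = R_bar / d2 = 2.0293333 / 2.704 = 0.75049308
Cp = (USL - LSL)/(6*sigma) = (123.4 - 98.6)/(6*0.75049308) = 5.5075
Cpu = (123.4 - 102.72)/(3*0.75049308) = 9.1851
Cpl = (102.72 - 98.6)/(3*0.75049308) = 1.8299
Cpk = min(Cpu, Cpl) = 1.8299

1.8299


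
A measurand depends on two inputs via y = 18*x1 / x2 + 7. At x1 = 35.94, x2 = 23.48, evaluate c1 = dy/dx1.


y = 18*x1 / x2 + 7
dy/dx1 = 18/x2
Evaluate at x2 = 23.48: c1 = 18 / 23.48
c1 = 0.7666

0.7666


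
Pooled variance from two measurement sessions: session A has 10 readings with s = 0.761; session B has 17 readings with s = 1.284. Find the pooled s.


s_p = sqrt(((n1-1)*s1^2 + (n2-1)*s2^2) / (n1+n2-2))
numerator = (10-1)*0.761^2 + (17-1)*1.284^2 = 5.212089 + 26.378496 = 31.590585
denominator = 10 + 17 - 2 = 25
s_p^2 = 31.590585 / 25 = 1.2636234
s_p = sqrt(1.2636234) = 1.1241

1.1241


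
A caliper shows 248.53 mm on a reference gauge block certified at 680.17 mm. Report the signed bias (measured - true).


Systematic error = measured - true
= 248.53 - 680.17
= -431.6400

-431.6400


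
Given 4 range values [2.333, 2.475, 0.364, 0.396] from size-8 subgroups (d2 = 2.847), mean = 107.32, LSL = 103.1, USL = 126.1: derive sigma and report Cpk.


R_bar = (2.333 + 2.475 + 0.364 + 0.396) / 4 = 1.392
sigma = R_bar / d2 = 1.392 / 2.847 = 0.48893572
Cp = (USL - LSL)/(6*sigma) = (126.1 - 103.1)/(6*0.48893572) = 7.8402
Cpu = (126.1 - 107.32)/(3*0.48893572) = 12.8033
Cpl = (107.32 - 103.1)/(3*0.48893572) = 2.8770
Cpk = min(Cpu, Cpl) = 2.8770

2.8770


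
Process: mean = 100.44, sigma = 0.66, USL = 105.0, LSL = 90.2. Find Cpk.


Cpu = (USL - mean) / (3*sigma) = (105.0 - 100.44) / (3*0.66) = 2.3030
Cpl = (mean - LSL) / (3*sigma) = (100.44 - 90.2) / (3*0.66) = 5.1717
Cpk = min(Cpu, Cpl) = 2.3030

2.3030


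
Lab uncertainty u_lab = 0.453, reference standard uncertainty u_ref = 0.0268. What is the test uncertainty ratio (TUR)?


TUR = u_lab / u_ref
= 0.453 / 0.0268
= 16.9030

16.9030


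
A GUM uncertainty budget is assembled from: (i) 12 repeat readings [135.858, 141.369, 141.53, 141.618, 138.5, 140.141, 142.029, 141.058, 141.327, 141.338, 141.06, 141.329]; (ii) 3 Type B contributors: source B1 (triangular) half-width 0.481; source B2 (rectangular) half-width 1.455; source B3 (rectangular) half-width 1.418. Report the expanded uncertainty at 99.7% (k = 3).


mean = (135.858 + 141.369 + 141.53 + 141.618 + 138.5 + 140.141 + 142.029 + 141.058 + 141.327 + 141.338 + 141.06 + 141.329) / 12 = 140.5964167
s = sqrt(sum((x - mean)^2)/(n-1)) = 1.7494855
u_A = s / sqrt(n) = 1.7494855 / sqrt(12) = 0.50503296
u_B1 = 0.481 / sqrt(6) = 0.19636743
u_B2 = 1.455 / sqrt(3) = 0.84004464
u_B3 = 1.418 / sqrt(3) = 0.81868268
uc = sqrt(0.50503296^2 + 0.19636743^2 + 0.84004464^2 + 0.81868268^2) = 1.2921048
U = k * uc = 3 * 1.2921048
U = 3.8763

3.8763


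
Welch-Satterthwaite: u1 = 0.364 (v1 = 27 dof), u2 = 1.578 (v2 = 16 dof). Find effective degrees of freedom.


uc = sqrt(u1^2 + u2^2) = sqrt(0.364^2 + 1.578^2) = 1.6194382
v_eff = uc^4 / (u1^4/v1 + u2^4/v2)
= 1.6194382^4 / (0.364^4/27 + 1.578^4/16)
= 6.8779263 / 0.38818259
v_eff = 17.7183

17.7183


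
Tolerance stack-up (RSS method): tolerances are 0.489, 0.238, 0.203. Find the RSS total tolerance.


RSS = sqrt(0.489^2 + 0.238^2 + 0.203^2)
= sqrt(0.336974)
= 0.5805

0.5805


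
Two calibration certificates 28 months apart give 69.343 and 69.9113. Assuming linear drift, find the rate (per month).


rate = (v2 - v1) / months
= (69.9113 - 69.343) / 28
= 0.5683 / 28
= 0.0203

0.0203


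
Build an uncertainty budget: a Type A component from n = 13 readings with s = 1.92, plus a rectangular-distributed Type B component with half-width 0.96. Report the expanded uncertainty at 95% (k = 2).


u_A = s / sqrt(n) = 1.92 / sqrt(13) = 0.53251219
u_B = half_width / sqrt(3) = 0.96 / sqrt(3) = 0.55425626
uc = sqrt(u_A^2 + u_B^2) = sqrt(0.53251219^2 + 0.55425626^2) = 0.76861514
U = k * uc = 2 * 0.76861514
U = 1.5372

1.5372


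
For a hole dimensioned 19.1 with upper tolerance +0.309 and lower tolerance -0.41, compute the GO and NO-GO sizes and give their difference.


GO = nominal - lower_tol (smallest hole = maximum material condition)
GO = 19.1 - 0.41 = 18.69
NO-GO = nominal + upper_tol (largest hole = least material condition)
NO-GO = 19.1 + 0.309 = 19.409
spread = NO-GO - GO = 19.409 - 18.69 = 0.7190

0.7190


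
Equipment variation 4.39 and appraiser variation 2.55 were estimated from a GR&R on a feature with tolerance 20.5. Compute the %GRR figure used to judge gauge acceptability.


GRR = sqrt(EV^2 + AV^2) = sqrt(4.39^2 + 2.55^2) = 5.0768691
%GRR = GRR / tol * 100 = 5.0768691 / 20.5 * 100
%GRR = 24.7652

24.7652


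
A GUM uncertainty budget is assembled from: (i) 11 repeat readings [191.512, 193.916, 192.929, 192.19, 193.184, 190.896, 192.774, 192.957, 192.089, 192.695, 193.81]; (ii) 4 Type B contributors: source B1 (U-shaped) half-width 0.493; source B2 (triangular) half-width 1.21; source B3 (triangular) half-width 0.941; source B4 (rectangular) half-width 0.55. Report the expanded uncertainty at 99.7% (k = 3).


mean = (191.512 + 193.916 + 192.929 + 192.19 + 193.184 + 190.896 + 192.774 + 192.957 + 192.089 + 192.695 + 193.81) / 11 = 192.632
s = sqrt(sum((x - mean)^2)/(n-1)) = 0.91199342
u_A = s / sqrt(n) = 0.91199342 / sqrt(11) = 0.27497636
u_B1 = 0.493 / sqrt(2) = 0.34860364
u_B2 = 1.21 / sqrt(6) = 0.49398043
u_B3 = 0.941 / sqrt(6) = 0.38416164
u_B4 = 0.55 / sqrt(3) = 0.31754265
uc = sqrt(0.27497636^2 + 0.34860364^2 + 0.49398043^2 + 0.38416164^2 + 0.31754265^2) = 0.83040151
U = k * uc = 3 * 0.83040151
U = 2.4912

2.4912


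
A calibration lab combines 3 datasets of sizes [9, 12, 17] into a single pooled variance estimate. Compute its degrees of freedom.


nu = sum_i (n_i - 1)
nu = ((9 - 1) + (12 - 1) + (17 - 1))
nu = 8 + 11 + 16
nu = 35

35


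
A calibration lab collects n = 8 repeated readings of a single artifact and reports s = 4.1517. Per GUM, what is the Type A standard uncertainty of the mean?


u_A = s / sqrt(n)
u_A = 4.1517 / sqrt(8)
u_A = 4.1517 / 2.8284271
u_A = 1.4678

1.4678


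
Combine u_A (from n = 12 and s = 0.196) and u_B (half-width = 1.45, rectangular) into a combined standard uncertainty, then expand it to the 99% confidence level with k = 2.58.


u_A = s / sqrt(n) = 0.196 / sqrt(12) = 0.056580326
u_B = half_width / sqrt(3) = 1.45 / sqrt(3) = 0.83715789
uc = sqrt(u_A^2 + u_B^2) = sqrt(0.056580326^2 + 0.83715789^2) = 0.83906774
U = k * uc = 2.58 * 0.83906774
U = 2.1648

2.1648


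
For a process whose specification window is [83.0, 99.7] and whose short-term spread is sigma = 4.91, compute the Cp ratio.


Cp = (USL - LSL) / (6 * sigma)
= (99.7 - 83.0) / (6 * 4.91)
= 16.7000 / 29.4600
= 0.5669

0.5669


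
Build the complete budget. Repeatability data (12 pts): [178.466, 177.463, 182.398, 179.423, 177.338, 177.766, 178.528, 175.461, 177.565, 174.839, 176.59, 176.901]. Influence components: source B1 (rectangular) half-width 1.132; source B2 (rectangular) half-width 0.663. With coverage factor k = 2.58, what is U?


mean = (178.466 + 177.463 + 182.398 + 179.423 + 177.338 + 177.766 + 178.528 + 175.461 + 177.565 + 174.839 + 176.59 + 176.901) / 12 = 177.7281667
s = sqrt(sum((x - mean)^2)/(n-1)) = 1.944257
u_A = s / sqrt(n) = 1.944257 / sqrt(12) = 0.56125865
u_B1 = 1.132 / sqrt(3) = 0.6535605
u_B2 = 0.663 / sqrt(3) = 0.38278323
uc = sqrt(0.56125865^2 + 0.6535605^2 + 0.38278323^2) = 0.94269592
U = k * uc = 2.58 * 0.94269592
U = 2.4322

2.4322


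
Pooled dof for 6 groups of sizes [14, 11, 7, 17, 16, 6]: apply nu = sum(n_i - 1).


nu = sum_i (n_i - 1)
nu = ((14 - 1) + (11 - 1) + (7 - 1) + (17 - 1) + (16 - 1) + (6 - 1))
nu = 13 + 10 + 6 + 16 + 15 + 5
nu = 65

65


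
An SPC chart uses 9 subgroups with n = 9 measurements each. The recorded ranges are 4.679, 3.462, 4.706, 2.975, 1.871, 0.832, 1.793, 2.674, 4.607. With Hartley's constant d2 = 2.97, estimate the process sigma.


R_bar = (4.679 + 3.462 + 4.706 + 2.975 + 1.871 + 0.832 + 1.793 + 2.674 + 4.607) / 9
R_bar = 27.599 / 9 = 3.0665556
sigma_hat = R_bar / d2 = 3.0665556 / 2.97 = 1.0325

1.0325


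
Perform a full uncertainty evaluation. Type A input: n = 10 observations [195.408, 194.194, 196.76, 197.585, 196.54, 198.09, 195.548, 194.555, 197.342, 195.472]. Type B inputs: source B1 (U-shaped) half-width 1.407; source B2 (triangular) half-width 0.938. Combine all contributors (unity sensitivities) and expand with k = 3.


mean = (195.408 + 194.194 + 196.76 + 197.585 + 196.54 + 198.09 + 195.548 + 194.555 + 197.342 + 195.472) / 10 = 196.1494
s = sqrt(sum((x - mean)^2)/(n-1)) = 1.312779
u_A = s / sqrt(n) = 1.312779 / sqrt(10) = 0.41513717
u_B1 = 1.407 / sqrt(2) = 0.99489924
u_B2 = 0.938 / sqrt(6) = 0.3829369
uc = sqrt(0.41513717^2 + 0.99489924^2 + 0.3829369^2) = 1.1440297
U = k * uc = 3 * 1.1440297
U = 3.4321

3.4321


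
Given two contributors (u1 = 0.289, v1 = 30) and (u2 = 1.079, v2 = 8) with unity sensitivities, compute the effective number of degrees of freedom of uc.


uc = sqrt(u1^2 + u2^2) = sqrt(0.289^2 + 1.079^2) = 1.1170327
v_eff = uc^4 / (u1^4/v1 + u2^4/v2)
= 1.1170327^4 / (0.289^4/30 + 1.079^4/8)
= 1.5569101 / 0.16966466
v_eff = 9.1764

9.1764


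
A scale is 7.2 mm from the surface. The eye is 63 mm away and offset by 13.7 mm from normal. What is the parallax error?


error = h * offset / d
= 7.2 * 13.7 / 63
= 1.5657

1.5657


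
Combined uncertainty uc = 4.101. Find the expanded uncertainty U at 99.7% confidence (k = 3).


U = k * uc
U = 3 * 4.101
U = 12.3030

12.3030


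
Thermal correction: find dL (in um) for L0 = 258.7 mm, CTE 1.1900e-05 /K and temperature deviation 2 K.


dL = L * alpha * dT
= 258.7 * 1.1900e-05 * 2
= 0.0061571 mm
dL_um = 0.0061571 * 1000 = 6.1571 um

6.1571


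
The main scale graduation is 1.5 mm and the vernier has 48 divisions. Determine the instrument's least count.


LC = MSD / n_div
= 1.5 / 48
= 0.0312

0.0312


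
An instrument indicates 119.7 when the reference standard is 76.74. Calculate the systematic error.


Systematic error = measured - true
= 119.7 - 76.74
= 42.9600

42.9600


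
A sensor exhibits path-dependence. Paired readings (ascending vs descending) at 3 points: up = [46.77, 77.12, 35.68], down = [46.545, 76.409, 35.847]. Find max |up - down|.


|46.77 - 46.545| = 0.2250
|77.12 - 76.409| = 0.7110
|35.68 - 35.847| = 0.1670
hysteresis = max(diffs) = 0.7110

0.7110


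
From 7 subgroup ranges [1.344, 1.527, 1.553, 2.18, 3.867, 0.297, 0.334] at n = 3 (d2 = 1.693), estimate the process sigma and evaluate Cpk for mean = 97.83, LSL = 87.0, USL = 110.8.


R_bar = (1.344 + 1.527 + 1.553 + 2.18 + 3.867 + 0.297 + 0.334) / 7 = 1.586
sigma = R_bar / d2 = 1.586 / 1.693 = 0.93679858
Cp = (USL - LSL)/(6*sigma) = (110.8 - 87.0)/(6*0.93679858) = 4.2343
Cpu = (110.8 - 97.83)/(3*0.93679858) = 4.6150
Cpl = (97.83 - 87.0)/(3*0.93679858) = 3.8535
Cpk = min(Cpu, Cpl) = 3.8535

3.8535


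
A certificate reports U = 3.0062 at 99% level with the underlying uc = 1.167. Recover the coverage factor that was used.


k = U / uc
k = 3.0062 / 1.167
k = 2.576

2.576


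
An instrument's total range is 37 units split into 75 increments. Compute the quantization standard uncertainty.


resolution = range / divisions
resolution = 37 / 75 = 0.49333333
u_res = resolution / (2*sqrt(3))
u_res = 0.49333333 / 3.4641016
u_res = 0.1424

0.1424


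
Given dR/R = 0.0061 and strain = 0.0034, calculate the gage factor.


GF = (dR/R) / epsilon
= 0.0061 / 0.0034
= 1.7941

1.7941


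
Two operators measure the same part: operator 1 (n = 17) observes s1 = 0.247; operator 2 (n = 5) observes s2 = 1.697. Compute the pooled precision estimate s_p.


s_p = sqrt(((n1-1)*s1^2 + (n2-1)*s2^2) / (n1+n2-2))
numerator = (17-1)*0.247^2 + (5-1)*1.697^2 = 0.976144 + 11.519236 = 12.49538
denominator = 17 + 5 - 2 = 20
s_p^2 = 12.49538 / 20 = 0.624769
s_p = sqrt(0.624769) = 0.7904

0.7904


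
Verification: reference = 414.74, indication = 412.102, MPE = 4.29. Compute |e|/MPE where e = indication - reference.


e = indication - reference = 412.102 - 414.74 = -2.6380
|e| = 2.6380
ratio = |e| / MPE = 2.6380 / 4.29
ratio = 0.6149

0.6149


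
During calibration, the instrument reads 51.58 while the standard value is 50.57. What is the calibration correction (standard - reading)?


Correction = standard - reading
= 50.57 - 51.58
= -1.0100

-1.0100


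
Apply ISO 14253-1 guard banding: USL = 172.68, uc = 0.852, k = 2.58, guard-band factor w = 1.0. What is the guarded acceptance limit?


U = k * uc = 2.58 * 0.852 = 2.19816
guard band g = w * U = 1.0 * 2.19816 = 2.19816
AL = USL - g = 172.68 - 2.19816
AL = 170.4818

170.4818


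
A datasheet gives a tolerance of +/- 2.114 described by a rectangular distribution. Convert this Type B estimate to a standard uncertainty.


u_B = half_width / sqrt(3)
u_B = 2.114 / 1.7320508
u_B = 1.2205

1.2205


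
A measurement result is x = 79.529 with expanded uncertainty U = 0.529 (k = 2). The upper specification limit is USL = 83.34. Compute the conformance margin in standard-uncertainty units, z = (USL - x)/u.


u = U / k = 0.529 / 2 = 0.2645
margin = |USL - x| = |83.34 - 79.529| = 3.811
z = margin / u = 3.811 / 0.2645
z = 14.4083

14.4083


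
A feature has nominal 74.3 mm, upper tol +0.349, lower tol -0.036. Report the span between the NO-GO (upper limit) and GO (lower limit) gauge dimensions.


GO = nominal - lower_tol (smallest hole = maximum material condition)
GO = 74.3 - 0.036 = 74.264
NO-GO = nominal + upper_tol (largest hole = least material condition)
NO-GO = 74.3 + 0.349 = 74.649
spread = NO-GO - GO = 74.649 - 74.264 = 0.3850

0.3850


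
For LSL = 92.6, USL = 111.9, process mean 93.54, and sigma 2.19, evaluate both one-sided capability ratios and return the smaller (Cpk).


Cpu = (USL - mean) / (3*sigma) = (111.9 - 93.54) / (3*2.19) = 2.7945
Cpl = (mean - LSL) / (3*sigma) = (93.54 - 92.6) / (3*2.19) = 0.1431
Cpk = min(Cpu, Cpl) = 0.1431

0.1431


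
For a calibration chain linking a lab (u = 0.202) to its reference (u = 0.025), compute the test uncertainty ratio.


TUR = u_lab / u_ref
= 0.202 / 0.025
= 8.0800

8.0800


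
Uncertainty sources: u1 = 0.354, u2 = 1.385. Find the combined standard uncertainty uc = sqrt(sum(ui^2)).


uc = sqrt(0.354^2 + 1.385^2)
uc = sqrt(2.043541)
uc = 1.4295

1.4295


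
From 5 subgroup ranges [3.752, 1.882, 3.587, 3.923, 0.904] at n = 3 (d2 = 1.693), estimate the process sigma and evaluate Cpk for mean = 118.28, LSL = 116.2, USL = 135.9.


R_bar = (3.752 + 1.882 + 3.587 + 3.923 + 0.904) / 5 = 2.8096
sigma = R_bar / d2 = 2.8096 / 1.693 = 1.6595393
Cp = (USL - LSL)/(6*sigma) = (135.9 - 116.2)/(6*1.6595393) = 1.9785
Cpu = (135.9 - 118.28)/(3*1.6595393) = 3.5391
Cpl = (118.28 - 116.2)/(3*1.6595393) = 0.4178
Cpk = min(Cpu, Cpl) = 0.4178

0.4178


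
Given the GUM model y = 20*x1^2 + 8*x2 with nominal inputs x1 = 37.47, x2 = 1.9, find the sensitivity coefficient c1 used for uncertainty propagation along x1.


y = 20*x1^2 + 8*x2
dy/dx1 = 2*20*x1
Evaluate at x1 = 37.47: c1 = 40 * 37.47
c1 = 1498.8000

1498.8000


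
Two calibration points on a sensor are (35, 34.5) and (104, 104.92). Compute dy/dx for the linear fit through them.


slope = (y2 - y1) / (x2 - x1)
= (104.92 - 34.5) / (104 - 35)
= 70.4200 / 69
= 1.0206

1.0206


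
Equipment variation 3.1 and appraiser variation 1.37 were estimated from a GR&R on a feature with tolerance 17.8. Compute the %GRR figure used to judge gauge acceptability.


GRR = sqrt(EV^2 + AV^2) = sqrt(3.1^2 + 1.37^2) = 3.389233
%GRR = GRR / tol * 100 = 3.389233 / 17.8 * 100
%GRR = 19.0406

19.0406


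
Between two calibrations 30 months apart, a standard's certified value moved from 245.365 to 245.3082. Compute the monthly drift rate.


rate = (v2 - v1) / months
= (245.3082 - 245.365) / 30
= -0.0568 / 30
= -0.0019

-0.0019


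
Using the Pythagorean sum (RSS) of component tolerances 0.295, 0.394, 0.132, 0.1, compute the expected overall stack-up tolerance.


RSS = sqrt(0.295^2 + 0.394^2 + 0.132^2 + 0.1^2)
= sqrt(0.269685)
= 0.5193

0.5193


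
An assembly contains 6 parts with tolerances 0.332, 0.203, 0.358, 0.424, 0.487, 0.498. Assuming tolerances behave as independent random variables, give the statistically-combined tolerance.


RSS = sqrt(0.332^2 + 0.203^2 + 0.358^2 + 0.424^2 + 0.487^2 + 0.498^2)
= sqrt(0.944546)
= 0.9719

0.9719


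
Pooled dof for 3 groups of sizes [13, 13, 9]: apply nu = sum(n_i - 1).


nu = sum_i (n_i - 1)
nu = ((13 - 1) + (13 - 1) + (9 - 1))
nu = 12 + 12 + 8
nu = 32

32


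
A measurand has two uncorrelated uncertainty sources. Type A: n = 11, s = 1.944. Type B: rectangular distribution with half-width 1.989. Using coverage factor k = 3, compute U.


u_A = s / sqrt(n) = 1.944 / sqrt(11) = 0.58613805
u_B = half_width / sqrt(3) = 1.989 / sqrt(3) = 1.1483497
uc = sqrt(u_A^2 + u_B^2) = sqrt(0.58613805^2 + 1.1483497^2) = 1.2892885
U = k * uc = 3 * 1.2892885
U = 3.8679

3.8679


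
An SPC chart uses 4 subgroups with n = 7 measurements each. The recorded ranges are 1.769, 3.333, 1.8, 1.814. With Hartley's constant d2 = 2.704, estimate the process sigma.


R_bar = (1.769 + 3.333 + 1.8 + 1.814) / 4
R_bar = 8.716 / 4 = 2.179
sigma_hat = R_bar / d2 = 2.179 / 2.704 = 0.8058

0.8058


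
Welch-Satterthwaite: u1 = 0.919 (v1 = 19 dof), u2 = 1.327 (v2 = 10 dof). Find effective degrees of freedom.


uc = sqrt(u1^2 + u2^2) = sqrt(0.919^2 + 1.327^2) = 1.614153
v_eff = uc^4 / (u1^4/v1 + u2^4/v2)
= 1.614153^4 / (0.919^4/19 + 1.327^4/10)
= 6.7885777 / 0.34762832
v_eff = 19.5283

19.5283


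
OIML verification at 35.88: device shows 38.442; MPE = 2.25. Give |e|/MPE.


e = indication - reference = 38.442 - 35.88 = 2.5620
|e| = 2.5620
ratio = |e| / MPE = 2.5620 / 2.25
ratio = 1.1387

1.1387


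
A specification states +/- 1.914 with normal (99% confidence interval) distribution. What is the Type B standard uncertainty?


u_B = half_width / 2.576
u_B = 1.914 / 2.576
u_B = 0.7430

0.7430


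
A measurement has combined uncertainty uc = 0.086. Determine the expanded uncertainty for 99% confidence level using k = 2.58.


U = k * uc
U = 2.58 * 0.086
U = 0.2219

0.2219


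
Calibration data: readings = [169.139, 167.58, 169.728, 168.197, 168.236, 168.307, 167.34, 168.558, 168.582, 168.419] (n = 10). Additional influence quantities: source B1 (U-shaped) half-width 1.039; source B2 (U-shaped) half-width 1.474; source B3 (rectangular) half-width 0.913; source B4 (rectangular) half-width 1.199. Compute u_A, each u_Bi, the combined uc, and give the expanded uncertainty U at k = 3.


mean = (169.139 + 167.58 + 169.728 + 168.197 + 168.236 + 168.307 + 167.34 + 168.558 + 168.582 + 168.419) / 10 = 168.4086
s = sqrt(sum((x - mean)^2)/(n-1)) = 0.68638897
u_A = s / sqrt(n) = 0.68638897 / sqrt(10) = 0.21705525
u_B1 = 1.039 / sqrt(2) = 0.73468395
u_B2 = 1.474 / sqrt(2) = 1.0422754
u_B3 = 0.913 / sqrt(3) = 0.5271208
u_B4 = 1.199 / sqrt(3) = 0.69224297
uc = sqrt(0.21705525^2 + 0.73468395^2 + 1.0422754^2 + 0.5271208^2 + 0.69224297^2) = 1.5589317
U = k * uc = 3 * 1.5589317
U = 4.6768

4.6768


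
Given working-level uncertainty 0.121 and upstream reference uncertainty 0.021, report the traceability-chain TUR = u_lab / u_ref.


TUR = u_lab / u_ref
= 0.121 / 0.021
= 5.7619

5.7619


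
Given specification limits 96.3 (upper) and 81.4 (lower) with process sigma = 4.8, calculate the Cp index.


Cp = (USL - LSL) / (6 * sigma)
= (96.3 - 81.4) / (6 * 4.8)
= 14.9000 / 28.8000
= 0.5174

0.5174


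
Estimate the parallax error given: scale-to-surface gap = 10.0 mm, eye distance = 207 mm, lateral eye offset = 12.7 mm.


error = h * offset / d
= 10.0 * 12.7 / 207
= 0.6135

0.6135


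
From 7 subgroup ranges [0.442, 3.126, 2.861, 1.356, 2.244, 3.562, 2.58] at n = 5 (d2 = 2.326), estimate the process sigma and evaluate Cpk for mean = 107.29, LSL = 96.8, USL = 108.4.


R_bar = (0.442 + 3.126 + 2.861 + 1.356 + 2.244 + 3.562 + 2.58) / 7 = 2.3101429
sigma = R_bar / d2 = 2.3101429 / 2.326 = 0.99318267
Cp = (USL - LSL)/(6*sigma) = (108.4 - 96.8)/(6*0.99318267) = 1.9466
Cpu = (108.4 - 107.29)/(3*0.99318267) = 0.3725
Cpl = (107.29 - 96.8)/(3*0.99318267) = 3.5207
Cpk = min(Cpu, Cpl) = 0.3725

0.3725


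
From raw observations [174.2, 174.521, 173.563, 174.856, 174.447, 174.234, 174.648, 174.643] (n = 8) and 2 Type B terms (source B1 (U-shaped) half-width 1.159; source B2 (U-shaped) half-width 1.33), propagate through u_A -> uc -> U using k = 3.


mean = (174.2 + 174.521 + 173.563 + 174.856 + 174.447 + 174.234 + 174.648 + 174.643) / 8 = 174.389
s = sqrt(sum((x - mean)^2)/(n-1)) = 0.39865775
u_A = s / sqrt(n) = 0.39865775 / sqrt(8) = 0.1409468
u_B1 = 1.159 / sqrt(2) = 0.81953676
u_B2 = 1.33 / sqrt(2) = 0.94045202
uc = sqrt(0.1409468^2 + 0.81953676^2 + 0.94045202^2) = 1.2553711
U = k * uc = 3 * 1.2553711
U = 3.7661

3.7661
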